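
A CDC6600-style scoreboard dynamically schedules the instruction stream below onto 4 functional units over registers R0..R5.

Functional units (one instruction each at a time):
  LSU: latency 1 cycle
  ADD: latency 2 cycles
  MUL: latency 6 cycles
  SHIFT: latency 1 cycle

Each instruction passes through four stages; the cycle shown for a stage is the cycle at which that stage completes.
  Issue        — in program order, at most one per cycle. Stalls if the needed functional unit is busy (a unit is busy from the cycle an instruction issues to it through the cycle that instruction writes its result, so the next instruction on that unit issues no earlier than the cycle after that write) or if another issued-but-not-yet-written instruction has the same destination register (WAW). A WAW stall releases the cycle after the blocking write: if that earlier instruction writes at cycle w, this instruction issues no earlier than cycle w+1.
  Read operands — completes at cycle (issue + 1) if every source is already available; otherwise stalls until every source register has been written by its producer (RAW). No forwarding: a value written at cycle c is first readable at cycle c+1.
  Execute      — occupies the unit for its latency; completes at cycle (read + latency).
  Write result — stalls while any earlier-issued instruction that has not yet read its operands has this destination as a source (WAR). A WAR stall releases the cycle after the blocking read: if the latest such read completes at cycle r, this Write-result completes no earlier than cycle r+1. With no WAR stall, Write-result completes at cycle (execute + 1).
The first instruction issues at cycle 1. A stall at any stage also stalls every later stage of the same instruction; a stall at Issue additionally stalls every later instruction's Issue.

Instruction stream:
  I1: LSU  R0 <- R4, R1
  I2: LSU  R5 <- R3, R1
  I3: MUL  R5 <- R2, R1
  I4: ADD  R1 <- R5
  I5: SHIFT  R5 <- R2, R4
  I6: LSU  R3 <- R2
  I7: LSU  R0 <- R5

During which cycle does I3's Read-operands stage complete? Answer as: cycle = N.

cycle 1: I1 dispatched to LSU
cycle 2: I1 operands ready
cycle 3: I1 complete
cycle 4: R0←I1
cycle 5: I2 dispatched to LSU
cycle 6: I2 operands ready
cycle 7: I2 complete
cycle 8: R5←I2
cycle 9: I3 dispatched to MUL
cycle 10: I3 operands ready · I4 dispatched to ADD
cycle 16: I3 complete
cycle 17: R5←I3
cycle 18: I4 operands ready · I5 dispatched to SHIFT
cycle 19: I5 operands ready · I6 dispatched to LSU
cycle 20: I4 complete · I5 complete · I6 operands ready
cycle 21: R1←I4 · R5←I5 · I6 complete
cycle 22: R3←I6
cycle 23: I7 dispatched to LSU
cycle 24: I7 operands ready
cycle 25: I7 complete
cycle 26: R0←I7

cycle = 10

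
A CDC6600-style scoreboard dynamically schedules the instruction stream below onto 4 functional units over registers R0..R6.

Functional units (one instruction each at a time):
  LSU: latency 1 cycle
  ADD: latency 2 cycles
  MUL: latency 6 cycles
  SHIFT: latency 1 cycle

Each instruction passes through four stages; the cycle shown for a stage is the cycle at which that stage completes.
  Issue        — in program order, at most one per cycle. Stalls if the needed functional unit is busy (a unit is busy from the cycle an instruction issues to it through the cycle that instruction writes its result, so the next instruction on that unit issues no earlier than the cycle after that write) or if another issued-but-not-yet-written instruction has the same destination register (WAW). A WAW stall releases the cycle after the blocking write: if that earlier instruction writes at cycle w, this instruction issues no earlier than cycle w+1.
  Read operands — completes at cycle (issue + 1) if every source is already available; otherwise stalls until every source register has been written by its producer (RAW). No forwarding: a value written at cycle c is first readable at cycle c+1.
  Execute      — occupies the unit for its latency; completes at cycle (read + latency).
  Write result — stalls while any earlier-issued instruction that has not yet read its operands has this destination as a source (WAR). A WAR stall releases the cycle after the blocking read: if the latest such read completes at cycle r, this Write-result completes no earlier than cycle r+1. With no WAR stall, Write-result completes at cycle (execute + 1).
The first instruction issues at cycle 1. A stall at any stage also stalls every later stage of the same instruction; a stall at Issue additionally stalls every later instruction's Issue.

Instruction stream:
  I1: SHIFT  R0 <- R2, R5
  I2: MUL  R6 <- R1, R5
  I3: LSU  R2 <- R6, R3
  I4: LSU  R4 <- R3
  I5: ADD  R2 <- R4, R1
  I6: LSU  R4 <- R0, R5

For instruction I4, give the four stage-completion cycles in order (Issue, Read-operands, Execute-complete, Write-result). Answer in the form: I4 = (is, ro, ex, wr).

t=1  I1 dispatched to SHIFT
t=2  I1 operands ready, I2 dispatched to MUL
t=3  I1 complete, I2 operands ready, I3 dispatched to LSU
t=4  R0←I1
t=9  I2 complete
t=10  R6←I2
t=11  I3 operands ready
t=12  I3 complete
t=13  R2←I3
t=14  I4 dispatched to LSU
t=15  I4 operands ready, I5 dispatched to ADD
t=16  I4 complete
t=17  R4←I4
t=18  I5 operands ready, I6 dispatched to LSU
t=19  I6 operands ready
t=20  I5 complete, I6 complete
t=21  R2←I5, R4←I6

I4 = (14, 15, 16, 17)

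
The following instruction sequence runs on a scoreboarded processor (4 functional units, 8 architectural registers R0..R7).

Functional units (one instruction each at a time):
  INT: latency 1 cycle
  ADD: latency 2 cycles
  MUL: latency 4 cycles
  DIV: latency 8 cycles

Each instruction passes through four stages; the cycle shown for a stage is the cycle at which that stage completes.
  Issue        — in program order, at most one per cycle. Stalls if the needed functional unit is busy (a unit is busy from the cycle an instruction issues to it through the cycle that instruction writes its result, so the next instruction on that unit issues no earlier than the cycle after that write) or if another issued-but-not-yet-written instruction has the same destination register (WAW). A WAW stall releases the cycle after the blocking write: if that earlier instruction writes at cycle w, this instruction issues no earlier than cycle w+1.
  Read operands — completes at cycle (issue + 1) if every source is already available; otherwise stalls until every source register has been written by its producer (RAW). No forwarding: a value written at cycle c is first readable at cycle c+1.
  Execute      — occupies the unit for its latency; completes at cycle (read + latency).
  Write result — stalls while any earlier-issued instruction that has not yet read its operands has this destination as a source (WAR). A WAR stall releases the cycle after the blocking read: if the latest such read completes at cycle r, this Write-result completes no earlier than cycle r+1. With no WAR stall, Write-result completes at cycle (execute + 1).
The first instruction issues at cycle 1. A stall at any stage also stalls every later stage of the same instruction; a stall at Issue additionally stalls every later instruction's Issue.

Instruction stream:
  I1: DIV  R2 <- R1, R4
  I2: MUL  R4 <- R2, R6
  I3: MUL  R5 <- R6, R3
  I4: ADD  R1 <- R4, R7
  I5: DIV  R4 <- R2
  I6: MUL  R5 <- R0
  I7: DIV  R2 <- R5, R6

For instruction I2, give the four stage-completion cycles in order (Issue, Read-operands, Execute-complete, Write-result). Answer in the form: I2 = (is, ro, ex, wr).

[1] I1 issues→DIV
[2] I1 reads | I2 issues→MUL
[10] I1 exec-done
[11] I1 writes R2
[12] I2 reads
[16] I2 exec-done
[17] I2 writes R4
[18] I3 issues→MUL
[19] I3 reads | I4 issues→ADD
[20] I4 reads | I5 issues→DIV
[21] I5 reads
[22] I4 exec-done
[23] I3 exec-done | I4 writes R1
[24] I3 writes R5
[25] I6 issues→MUL
[26] I6 reads
[29] I5 exec-done
[30] I5 writes R4 | I6 exec-done
[31] I6 writes R5 | I7 issues→DIV
[32] I7 reads
[40] I7 exec-done
[41] I7 writes R2

I2 = (2, 12, 16, 17)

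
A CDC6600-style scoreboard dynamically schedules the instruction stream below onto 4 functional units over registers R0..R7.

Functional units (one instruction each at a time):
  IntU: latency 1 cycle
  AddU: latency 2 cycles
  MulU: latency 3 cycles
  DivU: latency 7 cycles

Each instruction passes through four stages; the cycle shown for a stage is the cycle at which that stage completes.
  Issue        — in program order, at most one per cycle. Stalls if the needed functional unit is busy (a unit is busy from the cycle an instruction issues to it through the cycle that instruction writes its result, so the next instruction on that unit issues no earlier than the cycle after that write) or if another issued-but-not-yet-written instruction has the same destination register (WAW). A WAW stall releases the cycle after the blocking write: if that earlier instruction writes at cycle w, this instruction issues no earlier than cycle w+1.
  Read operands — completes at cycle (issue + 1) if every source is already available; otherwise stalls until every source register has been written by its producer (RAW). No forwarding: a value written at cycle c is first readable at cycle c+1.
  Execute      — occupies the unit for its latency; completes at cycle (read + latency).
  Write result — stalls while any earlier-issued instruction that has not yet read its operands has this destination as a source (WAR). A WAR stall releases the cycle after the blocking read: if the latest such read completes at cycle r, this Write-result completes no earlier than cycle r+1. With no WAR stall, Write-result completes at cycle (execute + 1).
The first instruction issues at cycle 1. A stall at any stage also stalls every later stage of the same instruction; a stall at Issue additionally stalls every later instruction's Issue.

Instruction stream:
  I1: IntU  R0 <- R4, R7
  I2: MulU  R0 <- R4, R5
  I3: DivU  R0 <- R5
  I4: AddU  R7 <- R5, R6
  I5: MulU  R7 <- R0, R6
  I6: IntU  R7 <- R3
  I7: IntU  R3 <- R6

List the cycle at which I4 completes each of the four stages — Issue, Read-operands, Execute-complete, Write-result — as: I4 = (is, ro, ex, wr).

c1: I1 issues→IntU
c2: I1 reads
c3: I1 exec-done
c4: I1 writes R0
c5: I2 issues→MulU
c6: I2 reads
c9: I2 exec-done
c10: I2 writes R0
c11: I3 issues→DivU
c12: I3 reads; I4 issues→AddU
c13: I4 reads
c15: I4 exec-done
c16: I4 writes R7
c17: I5 issues→MulU
c19: I3 exec-done
c20: I3 writes R0
c21: I5 reads
c24: I5 exec-done
c25: I5 writes R7
c26: I6 issues→IntU
c27: I6 reads
c28: I6 exec-done
c29: I6 writes R7
c30: I7 issues→IntU
c31: I7 reads
c32: I7 exec-done
c33: I7 writes R3

I4 = (12, 13, 15, 16)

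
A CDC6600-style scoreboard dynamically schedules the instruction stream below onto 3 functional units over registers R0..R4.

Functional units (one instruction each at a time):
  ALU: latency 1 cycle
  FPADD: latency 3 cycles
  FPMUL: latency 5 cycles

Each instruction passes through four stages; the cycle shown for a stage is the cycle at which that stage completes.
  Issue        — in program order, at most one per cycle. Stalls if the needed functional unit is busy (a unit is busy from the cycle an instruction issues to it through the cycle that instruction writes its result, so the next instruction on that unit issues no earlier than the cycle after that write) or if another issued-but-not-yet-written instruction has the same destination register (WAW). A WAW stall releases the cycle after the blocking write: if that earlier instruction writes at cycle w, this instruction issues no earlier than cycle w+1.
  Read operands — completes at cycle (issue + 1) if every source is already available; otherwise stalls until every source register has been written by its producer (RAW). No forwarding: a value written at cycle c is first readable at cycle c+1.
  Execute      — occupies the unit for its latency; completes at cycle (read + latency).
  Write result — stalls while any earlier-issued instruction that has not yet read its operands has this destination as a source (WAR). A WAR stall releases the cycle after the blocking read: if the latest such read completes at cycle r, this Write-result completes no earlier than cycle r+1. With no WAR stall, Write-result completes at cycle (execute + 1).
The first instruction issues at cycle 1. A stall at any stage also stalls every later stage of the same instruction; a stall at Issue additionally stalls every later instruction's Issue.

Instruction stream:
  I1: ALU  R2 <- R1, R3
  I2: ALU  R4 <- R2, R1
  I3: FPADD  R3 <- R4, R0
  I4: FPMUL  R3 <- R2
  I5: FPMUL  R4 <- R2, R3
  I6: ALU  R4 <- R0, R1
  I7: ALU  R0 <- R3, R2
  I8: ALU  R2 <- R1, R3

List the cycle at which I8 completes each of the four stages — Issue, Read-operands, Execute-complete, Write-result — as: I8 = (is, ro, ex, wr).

I8 = (38, 39, 40, 41)

[I1] 1/2/3/4
[I2] 5/6/7/8  (struct: ALU busy until I1 writes@4)
[I3] 6/9/12/13  (RAW R4: wait I2 write@8)
[I4] 14/15/20/21  (WAW R3: wait I3 write@13)
[I5] 22/23/28/29  (struct: FPMUL busy until I4 writes@21)
[I6] 30/31/32/33  (WAW R4: wait I5 write@29)
[I7] 34/35/36/37  (struct: ALU busy until I6 writes@33)
[I8] 38/39/40/41  (struct: ALU busy until I7 writes@37)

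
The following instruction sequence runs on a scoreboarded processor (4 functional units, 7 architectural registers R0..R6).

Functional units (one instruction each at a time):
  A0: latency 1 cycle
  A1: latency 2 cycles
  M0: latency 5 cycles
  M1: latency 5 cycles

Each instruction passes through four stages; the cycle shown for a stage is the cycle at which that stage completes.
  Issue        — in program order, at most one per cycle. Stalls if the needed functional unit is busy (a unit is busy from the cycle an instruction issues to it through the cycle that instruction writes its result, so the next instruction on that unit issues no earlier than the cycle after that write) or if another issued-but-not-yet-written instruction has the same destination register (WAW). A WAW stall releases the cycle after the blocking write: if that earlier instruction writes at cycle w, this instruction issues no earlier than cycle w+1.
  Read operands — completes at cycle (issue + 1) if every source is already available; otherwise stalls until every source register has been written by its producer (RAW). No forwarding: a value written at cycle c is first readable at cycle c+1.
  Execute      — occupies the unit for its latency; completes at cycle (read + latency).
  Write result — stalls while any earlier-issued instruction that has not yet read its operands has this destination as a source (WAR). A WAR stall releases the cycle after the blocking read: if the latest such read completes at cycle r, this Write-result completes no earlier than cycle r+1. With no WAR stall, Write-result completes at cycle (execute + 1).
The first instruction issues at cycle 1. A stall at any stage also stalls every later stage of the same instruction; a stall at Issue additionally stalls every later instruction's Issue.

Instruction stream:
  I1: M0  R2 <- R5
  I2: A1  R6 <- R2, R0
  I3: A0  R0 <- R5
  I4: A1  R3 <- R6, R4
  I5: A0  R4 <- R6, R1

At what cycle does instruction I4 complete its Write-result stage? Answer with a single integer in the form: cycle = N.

cycle = 17

I1: IS=1 RO=2 EX=7 WR=8
I2: IS=2 RO=9 EX=11 WR=12  [RAW R2: wait I1 write@8]
I3: IS=3 RO=4 EX=5 WR=10  [WAR R0: wait I2 read@9]
I4: IS=13 RO=14 EX=16 WR=17  [struct: A1 busy until I2 writes@12]
I5: IS=14 RO=15 EX=16 WR=17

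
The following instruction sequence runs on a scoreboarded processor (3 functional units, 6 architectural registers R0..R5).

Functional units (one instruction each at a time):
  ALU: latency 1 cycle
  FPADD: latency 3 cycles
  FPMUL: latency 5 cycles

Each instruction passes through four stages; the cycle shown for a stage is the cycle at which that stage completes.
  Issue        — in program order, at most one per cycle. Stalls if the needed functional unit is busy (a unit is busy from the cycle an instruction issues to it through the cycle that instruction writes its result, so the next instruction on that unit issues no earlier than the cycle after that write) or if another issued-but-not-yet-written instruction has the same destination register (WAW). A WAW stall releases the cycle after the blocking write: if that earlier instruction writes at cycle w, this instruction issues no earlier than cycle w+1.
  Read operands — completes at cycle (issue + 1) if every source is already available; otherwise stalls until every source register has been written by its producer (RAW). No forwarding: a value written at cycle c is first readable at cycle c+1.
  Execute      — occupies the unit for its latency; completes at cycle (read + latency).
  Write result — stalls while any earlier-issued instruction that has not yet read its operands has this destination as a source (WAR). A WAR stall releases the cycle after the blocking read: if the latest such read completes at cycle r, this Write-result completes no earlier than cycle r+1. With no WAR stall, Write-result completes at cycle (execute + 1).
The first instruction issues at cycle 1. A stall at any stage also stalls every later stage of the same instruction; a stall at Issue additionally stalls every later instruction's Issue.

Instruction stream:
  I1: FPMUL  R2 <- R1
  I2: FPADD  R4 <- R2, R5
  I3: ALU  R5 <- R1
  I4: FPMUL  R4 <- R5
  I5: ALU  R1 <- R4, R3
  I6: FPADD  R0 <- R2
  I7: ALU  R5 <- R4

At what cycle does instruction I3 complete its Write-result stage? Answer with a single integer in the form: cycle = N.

cycle = 10

  I1 | 1 | 2 | 7 | 8
  I2 | 2 | 9 | 12 | 13   RAW R2: wait I1 write@8
  I3 | 3 | 4 | 5 | 10   WAR R5: wait I2 read@9
  I4 | 14 | 15 | 20 | 21   WAW R4: wait I2 write@13
  I5 | 15 | 22 | 23 | 24   RAW R4: wait I4 write@21
  I6 | 16 | 17 | 20 | 21
  I7 | 25 | 26 | 27 | 28   struct: ALU busy until I5 writes@24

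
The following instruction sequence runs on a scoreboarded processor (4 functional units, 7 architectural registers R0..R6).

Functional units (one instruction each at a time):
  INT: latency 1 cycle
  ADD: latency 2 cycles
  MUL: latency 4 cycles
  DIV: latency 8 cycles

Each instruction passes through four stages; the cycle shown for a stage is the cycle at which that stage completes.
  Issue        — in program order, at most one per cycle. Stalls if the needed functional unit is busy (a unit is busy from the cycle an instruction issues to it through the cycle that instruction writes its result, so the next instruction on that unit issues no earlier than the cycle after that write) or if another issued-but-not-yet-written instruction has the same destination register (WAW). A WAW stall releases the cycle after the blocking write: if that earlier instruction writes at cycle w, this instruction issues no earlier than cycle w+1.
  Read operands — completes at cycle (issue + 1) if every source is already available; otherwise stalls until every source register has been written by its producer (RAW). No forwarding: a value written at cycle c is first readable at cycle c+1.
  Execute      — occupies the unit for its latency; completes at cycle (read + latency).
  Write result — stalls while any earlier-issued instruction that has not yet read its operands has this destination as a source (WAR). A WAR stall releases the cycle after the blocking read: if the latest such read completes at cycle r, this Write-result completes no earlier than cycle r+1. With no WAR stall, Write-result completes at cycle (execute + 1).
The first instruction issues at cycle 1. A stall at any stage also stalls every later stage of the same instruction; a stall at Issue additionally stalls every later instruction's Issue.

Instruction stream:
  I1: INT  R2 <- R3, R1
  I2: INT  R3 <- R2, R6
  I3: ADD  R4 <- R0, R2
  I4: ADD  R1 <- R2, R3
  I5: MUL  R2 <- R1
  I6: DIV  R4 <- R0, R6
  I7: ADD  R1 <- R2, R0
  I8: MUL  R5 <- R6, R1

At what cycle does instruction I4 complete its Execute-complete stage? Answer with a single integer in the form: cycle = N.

cycle = 14

I1: IS=1 RO=2 EX=3 WR=4
I2: IS=5 RO=6 EX=7 WR=8  [struct: INT busy until I1 writes@4]
I3: IS=6 RO=7 EX=9 WR=10
I4: IS=11 RO=12 EX=14 WR=15  [struct: ADD busy until I3 writes@10]
I5: IS=12 RO=16 EX=20 WR=21  [RAW R1: wait I4 write@15]
I6: IS=13 RO=14 EX=22 WR=23
I7: IS=16 RO=22 EX=24 WR=25  [struct: ADD busy until I4 writes@15; RAW R2: wait I5 write@21]
I8: IS=22 RO=26 EX=30 WR=31  [struct: MUL busy until I5 writes@21; RAW R1: wait I7 write@25]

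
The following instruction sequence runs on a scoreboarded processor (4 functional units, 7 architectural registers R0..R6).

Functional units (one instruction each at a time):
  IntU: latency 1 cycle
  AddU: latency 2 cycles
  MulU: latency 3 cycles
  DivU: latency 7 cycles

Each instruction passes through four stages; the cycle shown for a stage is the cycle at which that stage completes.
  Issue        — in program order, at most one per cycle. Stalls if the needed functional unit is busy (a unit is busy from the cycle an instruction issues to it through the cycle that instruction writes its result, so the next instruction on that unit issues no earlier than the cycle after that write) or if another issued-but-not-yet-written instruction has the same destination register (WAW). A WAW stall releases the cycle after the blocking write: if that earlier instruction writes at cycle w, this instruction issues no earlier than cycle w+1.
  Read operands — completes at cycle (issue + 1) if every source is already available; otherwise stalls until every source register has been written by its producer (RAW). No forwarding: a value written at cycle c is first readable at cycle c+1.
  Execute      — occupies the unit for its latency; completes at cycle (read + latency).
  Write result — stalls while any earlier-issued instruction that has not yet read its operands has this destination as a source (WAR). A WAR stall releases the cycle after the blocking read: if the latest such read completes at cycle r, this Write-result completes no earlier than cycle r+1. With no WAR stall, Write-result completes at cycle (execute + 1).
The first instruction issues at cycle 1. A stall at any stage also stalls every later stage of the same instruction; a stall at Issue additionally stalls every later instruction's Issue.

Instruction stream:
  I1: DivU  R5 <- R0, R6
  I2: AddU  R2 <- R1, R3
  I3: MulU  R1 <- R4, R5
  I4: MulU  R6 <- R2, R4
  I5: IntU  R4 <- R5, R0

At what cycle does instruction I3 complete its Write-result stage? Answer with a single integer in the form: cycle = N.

[1] I1→DivU
[2] I1 RO, I2→AddU
[3] I2 RO, I3→MulU
[5] I2 EX
[6] I2 WR R2
[9] I1 EX
[10] I1 WR R5
[11] I3 RO
[14] I3 EX
[15] I3 WR R1
[16] I4→MulU
[17] I4 RO, I5→IntU
[18] I5 RO
[19] I5 EX
[20] I4 EX, I5 WR R4
[21] I4 WR R6

cycle = 15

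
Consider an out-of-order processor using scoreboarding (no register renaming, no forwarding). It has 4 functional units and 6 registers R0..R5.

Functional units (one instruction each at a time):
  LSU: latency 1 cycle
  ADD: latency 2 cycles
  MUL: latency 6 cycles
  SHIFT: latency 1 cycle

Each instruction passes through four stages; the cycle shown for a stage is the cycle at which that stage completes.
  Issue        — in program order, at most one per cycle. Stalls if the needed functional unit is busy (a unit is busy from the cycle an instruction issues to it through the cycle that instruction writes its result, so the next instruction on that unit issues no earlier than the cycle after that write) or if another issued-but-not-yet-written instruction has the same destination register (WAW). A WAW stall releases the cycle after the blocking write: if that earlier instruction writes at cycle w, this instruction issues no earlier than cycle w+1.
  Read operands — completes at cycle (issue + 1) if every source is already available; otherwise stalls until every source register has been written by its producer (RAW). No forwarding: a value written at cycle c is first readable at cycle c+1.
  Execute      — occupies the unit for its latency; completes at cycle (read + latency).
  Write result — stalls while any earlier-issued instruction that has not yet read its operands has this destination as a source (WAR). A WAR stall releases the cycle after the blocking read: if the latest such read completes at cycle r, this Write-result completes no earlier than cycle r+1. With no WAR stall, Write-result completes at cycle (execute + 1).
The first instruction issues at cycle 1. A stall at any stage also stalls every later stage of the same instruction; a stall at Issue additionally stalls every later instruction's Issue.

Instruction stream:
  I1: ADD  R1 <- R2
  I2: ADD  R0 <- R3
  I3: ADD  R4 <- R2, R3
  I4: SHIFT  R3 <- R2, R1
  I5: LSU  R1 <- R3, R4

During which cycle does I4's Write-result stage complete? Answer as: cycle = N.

cycle = 15

[1] I1 issues→ADD
[2] I1 reads
[4] I1 exec-done
[5] I1 writes R1
[6] I2 issues→ADD
[7] I2 reads
[9] I2 exec-done
[10] I2 writes R0
[11] I3 issues→ADD
[12] I3 reads; I4 issues→SHIFT
[13] I4 reads; I5 issues→LSU
[14] I3 exec-done; I4 exec-done
[15] I3 writes R4; I4 writes R3
[16] I5 reads
[17] I5 exec-done
[18] I5 writes R1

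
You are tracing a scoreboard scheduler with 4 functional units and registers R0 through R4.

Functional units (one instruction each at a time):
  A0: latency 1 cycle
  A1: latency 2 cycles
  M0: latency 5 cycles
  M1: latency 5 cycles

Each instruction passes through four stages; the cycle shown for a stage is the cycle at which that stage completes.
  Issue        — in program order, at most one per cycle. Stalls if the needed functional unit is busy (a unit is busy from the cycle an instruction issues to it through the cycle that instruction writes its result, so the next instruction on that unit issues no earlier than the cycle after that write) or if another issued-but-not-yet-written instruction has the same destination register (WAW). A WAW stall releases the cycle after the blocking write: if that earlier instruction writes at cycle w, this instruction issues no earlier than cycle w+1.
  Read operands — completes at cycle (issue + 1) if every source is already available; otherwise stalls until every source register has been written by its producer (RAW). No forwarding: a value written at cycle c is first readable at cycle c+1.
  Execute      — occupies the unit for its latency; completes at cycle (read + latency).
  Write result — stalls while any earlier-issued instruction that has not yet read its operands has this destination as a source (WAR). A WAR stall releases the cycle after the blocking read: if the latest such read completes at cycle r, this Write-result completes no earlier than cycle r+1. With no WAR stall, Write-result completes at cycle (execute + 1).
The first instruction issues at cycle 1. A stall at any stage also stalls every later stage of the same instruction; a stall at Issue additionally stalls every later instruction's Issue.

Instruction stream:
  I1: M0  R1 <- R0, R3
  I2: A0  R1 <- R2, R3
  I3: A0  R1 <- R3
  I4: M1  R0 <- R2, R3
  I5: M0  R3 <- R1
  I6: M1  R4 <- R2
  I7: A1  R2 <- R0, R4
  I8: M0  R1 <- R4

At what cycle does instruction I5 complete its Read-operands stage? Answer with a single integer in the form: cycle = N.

c1: I1→M0
c2: I1 RO
c7: I1 EX
c8: I1 WR R1
c9: I2→A0
c10: I2 RO
c11: I2 EX
c12: I2 WR R1
c13: I3→A0
c14: I3 RO | I4→M1
c15: I3 EX | I4 RO | I5→M0
c16: I3 WR R1
c17: I5 RO
c20: I4 EX
c21: I4 WR R0
c22: I5 EX | I6→M1
c23: I5 WR R3 | I6 RO | I7→A1
c24: I8→M0
c28: I6 EX
c29: I6 WR R4
c30: I7 RO | I8 RO
c32: I7 EX
c33: I7 WR R2
c35: I8 EX
c36: I8 WR R1

cycle = 17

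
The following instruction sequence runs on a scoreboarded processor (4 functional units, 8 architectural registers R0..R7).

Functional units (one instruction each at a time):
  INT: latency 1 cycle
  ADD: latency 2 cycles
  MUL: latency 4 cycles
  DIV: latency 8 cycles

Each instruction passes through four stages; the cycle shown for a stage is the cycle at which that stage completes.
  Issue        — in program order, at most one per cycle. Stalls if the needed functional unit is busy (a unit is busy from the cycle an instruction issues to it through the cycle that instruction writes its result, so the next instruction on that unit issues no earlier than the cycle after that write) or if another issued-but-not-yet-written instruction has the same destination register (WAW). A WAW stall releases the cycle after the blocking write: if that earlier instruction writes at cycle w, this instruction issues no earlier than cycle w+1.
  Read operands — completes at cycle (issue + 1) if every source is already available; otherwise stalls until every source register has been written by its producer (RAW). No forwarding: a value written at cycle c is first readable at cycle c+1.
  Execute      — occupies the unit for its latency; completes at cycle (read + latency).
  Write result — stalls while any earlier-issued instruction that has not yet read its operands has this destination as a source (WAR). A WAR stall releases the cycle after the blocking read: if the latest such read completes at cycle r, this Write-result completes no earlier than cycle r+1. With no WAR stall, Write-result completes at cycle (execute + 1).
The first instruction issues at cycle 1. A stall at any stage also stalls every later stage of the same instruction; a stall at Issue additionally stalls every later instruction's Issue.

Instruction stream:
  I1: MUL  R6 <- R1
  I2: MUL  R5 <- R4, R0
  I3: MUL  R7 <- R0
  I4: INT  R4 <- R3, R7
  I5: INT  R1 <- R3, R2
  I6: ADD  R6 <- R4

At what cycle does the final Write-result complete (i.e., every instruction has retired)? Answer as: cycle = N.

t=1  I1 issues→MUL
t=2  I1 reads
t=6  I1 exec-done
t=7  I1 writes R6
t=8  I2 issues→MUL
t=9  I2 reads
t=13  I2 exec-done
t=14  I2 writes R5
t=15  I3 issues→MUL
t=16  I3 reads | I4 issues→INT
t=20  I3 exec-done
t=21  I3 writes R7
t=22  I4 reads
t=23  I4 exec-done
t=24  I4 writes R4
t=25  I5 issues→INT
t=26  I5 reads | I6 issues→ADD
t=27  I5 exec-done | I6 reads
t=28  I5 writes R1
t=29  I6 exec-done
t=30  I6 writes R6

cycle = 30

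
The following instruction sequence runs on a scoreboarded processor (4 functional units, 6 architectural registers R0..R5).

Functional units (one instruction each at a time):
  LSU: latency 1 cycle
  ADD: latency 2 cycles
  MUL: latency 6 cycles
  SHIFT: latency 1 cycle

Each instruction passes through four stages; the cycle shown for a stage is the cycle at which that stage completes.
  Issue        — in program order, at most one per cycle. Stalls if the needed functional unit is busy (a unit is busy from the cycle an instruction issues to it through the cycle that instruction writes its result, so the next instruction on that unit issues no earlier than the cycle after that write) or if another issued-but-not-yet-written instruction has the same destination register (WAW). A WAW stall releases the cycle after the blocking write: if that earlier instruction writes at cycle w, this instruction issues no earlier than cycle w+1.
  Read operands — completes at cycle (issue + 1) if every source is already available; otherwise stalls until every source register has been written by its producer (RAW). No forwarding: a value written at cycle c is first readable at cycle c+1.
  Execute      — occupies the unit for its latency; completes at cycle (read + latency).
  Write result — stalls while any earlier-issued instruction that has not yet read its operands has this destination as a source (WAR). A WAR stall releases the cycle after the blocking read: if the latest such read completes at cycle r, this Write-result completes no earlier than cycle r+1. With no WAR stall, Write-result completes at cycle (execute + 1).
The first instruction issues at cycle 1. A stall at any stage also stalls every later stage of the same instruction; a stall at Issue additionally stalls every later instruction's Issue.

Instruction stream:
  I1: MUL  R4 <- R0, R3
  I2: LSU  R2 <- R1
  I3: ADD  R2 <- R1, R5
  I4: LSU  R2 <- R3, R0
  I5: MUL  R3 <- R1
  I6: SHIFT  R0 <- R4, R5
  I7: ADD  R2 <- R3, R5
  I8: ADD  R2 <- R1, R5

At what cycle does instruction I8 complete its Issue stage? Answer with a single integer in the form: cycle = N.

cycle = 25

c1: I1→MUL
c2: I1 RO · I2→LSU
c3: I2 RO
c4: I2 EX
c5: I2 WR R2
c6: I3→ADD
c7: I3 RO
c8: I1 EX
c9: I1 WR R4 · I3 EX
c10: I3 WR R2
c11: I4→LSU
c12: I4 RO · I5→MUL
c13: I4 EX · I5 RO · I6→SHIFT
c14: I4 WR R2 · I6 RO
c15: I6 EX · I7→ADD
c16: I6 WR R0
c19: I5 EX
c20: I5 WR R3
c21: I7 RO
c23: I7 EX
c24: I7 WR R2
c25: I8→ADD
c26: I8 RO
c28: I8 EX
c29: I8 WR R2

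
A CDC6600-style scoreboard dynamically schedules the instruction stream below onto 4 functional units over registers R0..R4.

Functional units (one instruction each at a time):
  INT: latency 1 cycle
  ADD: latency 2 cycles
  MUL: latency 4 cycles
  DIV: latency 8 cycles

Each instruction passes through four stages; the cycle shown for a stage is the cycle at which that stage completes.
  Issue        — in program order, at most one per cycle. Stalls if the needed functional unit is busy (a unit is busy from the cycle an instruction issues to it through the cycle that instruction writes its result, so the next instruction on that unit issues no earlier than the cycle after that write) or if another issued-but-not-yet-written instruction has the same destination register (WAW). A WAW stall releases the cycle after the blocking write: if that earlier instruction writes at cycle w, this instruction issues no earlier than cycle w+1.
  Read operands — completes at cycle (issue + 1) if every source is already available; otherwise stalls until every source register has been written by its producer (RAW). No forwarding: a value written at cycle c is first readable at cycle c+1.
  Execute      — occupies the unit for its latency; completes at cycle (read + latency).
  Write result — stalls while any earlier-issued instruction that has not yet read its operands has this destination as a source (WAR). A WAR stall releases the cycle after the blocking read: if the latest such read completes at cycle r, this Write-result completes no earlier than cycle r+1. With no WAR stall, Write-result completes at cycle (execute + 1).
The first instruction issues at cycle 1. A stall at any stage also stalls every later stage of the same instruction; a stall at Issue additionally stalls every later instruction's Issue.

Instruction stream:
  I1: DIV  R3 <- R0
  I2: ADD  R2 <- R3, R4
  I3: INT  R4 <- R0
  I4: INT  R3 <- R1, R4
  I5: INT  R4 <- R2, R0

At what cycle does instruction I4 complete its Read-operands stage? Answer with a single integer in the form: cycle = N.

I1 -> (1, 2, 10, 11)
I2 -> (2, 12, 14, 15)  // RAW R3: wait I1 write@11
I3 -> (3, 4, 5, 13)  // WAR R4: wait I2 read@12
I4 -> (14, 15, 16, 17)  // struct: INT busy until I3 writes@13
I5 -> (18, 19, 20, 21)  // struct: INT busy until I4 writes@17

cycle = 15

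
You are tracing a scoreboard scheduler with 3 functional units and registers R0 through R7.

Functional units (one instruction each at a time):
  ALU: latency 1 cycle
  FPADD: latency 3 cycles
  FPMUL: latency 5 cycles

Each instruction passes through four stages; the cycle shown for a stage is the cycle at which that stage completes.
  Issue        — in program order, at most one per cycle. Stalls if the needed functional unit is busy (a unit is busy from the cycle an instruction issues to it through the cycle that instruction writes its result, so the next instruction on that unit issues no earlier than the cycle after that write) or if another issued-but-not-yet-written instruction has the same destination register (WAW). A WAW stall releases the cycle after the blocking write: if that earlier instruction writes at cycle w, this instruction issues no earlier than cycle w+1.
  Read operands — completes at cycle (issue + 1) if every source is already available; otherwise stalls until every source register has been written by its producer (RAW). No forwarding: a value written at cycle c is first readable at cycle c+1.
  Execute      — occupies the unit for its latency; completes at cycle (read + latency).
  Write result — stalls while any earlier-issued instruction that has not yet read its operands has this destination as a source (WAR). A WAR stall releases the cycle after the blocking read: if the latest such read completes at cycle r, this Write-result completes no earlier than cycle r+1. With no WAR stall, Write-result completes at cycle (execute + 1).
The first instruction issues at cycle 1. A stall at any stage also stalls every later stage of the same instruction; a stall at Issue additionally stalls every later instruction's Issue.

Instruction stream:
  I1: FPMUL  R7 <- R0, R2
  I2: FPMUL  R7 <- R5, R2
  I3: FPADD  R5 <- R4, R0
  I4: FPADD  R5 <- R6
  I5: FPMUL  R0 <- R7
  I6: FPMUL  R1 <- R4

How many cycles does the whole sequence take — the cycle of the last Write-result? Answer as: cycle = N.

cycle = 32

I1 -> (1, 2, 7, 8)
I2 -> (9, 10, 15, 16)  // struct: FPMUL busy until I1 writes@8
I3 -> (10, 11, 14, 15)
I4 -> (16, 17, 20, 21)  // struct: FPADD busy until I3 writes@15
I5 -> (17, 18, 23, 24)
I6 -> (25, 26, 31, 32)  // struct: FPMUL busy until I5 writes@24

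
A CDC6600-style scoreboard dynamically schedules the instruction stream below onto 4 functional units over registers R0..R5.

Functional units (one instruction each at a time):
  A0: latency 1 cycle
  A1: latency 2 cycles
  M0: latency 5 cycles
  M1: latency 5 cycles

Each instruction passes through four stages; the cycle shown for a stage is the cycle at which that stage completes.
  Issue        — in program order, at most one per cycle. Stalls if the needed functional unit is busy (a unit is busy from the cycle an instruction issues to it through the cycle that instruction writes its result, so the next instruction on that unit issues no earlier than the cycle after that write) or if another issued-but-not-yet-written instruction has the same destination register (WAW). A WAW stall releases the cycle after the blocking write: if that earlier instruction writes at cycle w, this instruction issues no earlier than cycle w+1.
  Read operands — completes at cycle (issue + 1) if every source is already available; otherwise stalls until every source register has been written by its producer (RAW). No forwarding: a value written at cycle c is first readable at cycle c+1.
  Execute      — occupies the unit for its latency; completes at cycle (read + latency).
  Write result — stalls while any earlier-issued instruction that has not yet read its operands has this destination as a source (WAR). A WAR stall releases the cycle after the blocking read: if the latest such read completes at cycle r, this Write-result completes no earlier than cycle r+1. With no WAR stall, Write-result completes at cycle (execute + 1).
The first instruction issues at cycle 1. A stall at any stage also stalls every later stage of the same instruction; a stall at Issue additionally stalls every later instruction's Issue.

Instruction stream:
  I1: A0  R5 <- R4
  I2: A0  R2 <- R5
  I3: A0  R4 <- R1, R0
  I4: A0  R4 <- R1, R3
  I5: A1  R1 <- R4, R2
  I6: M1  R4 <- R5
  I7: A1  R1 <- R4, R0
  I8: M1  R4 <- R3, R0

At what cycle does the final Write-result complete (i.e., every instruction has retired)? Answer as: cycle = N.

  I1 | 1 | 2 | 3 | 4
  I2 | 5 | 6 | 7 | 8   struct: A0 busy until I1 writes@4
  I3 | 9 | 10 | 11 | 12   struct: A0 busy until I2 writes@8
  I4 | 13 | 14 | 15 | 16   struct: A0 busy until I3 writes@12
  I5 | 14 | 17 | 19 | 20   RAW R4: wait I4 write@16
  I6 | 17 | 18 | 23 | 24   WAW R4: wait I4 write@16
  I7 | 21 | 25 | 27 | 28   struct: A1 busy until I5 writes@20 · RAW R4: wait I6 write@24
  I8 | 25 | 26 | 31 | 32   struct: M1 busy until I6 writes@24

cycle = 32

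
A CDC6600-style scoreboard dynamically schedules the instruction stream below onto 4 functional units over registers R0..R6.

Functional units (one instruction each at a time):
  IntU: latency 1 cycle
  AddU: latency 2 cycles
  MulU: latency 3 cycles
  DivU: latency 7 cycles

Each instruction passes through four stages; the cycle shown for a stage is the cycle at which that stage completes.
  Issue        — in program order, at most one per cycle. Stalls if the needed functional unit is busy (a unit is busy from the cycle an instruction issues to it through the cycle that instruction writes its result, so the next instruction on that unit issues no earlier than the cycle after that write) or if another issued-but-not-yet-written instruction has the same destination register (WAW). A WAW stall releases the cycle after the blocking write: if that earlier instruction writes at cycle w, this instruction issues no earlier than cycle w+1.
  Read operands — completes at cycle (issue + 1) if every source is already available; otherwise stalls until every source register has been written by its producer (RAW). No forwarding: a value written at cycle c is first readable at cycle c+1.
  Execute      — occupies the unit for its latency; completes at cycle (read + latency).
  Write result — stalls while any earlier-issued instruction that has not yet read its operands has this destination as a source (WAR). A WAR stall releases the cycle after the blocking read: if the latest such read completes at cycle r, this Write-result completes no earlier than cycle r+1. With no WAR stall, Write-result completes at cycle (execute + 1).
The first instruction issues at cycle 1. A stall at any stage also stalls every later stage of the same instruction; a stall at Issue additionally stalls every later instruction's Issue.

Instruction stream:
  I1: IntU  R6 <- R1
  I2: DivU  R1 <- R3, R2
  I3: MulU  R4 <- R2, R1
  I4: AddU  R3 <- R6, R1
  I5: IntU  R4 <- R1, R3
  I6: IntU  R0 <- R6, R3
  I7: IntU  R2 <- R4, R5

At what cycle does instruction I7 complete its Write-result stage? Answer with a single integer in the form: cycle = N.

cycle = 28

[1] I1 issues→IntU
[2] I1 reads, I2 issues→DivU
[3] I1 exec-done, I2 reads, I3 issues→MulU
[4] I1 writes R6, I4 issues→AddU
[10] I2 exec-done
[11] I2 writes R1
[12] I3 reads, I4 reads
[14] I4 exec-done
[15] I3 exec-done, I4 writes R3
[16] I3 writes R4
[17] I5 issues→IntU
[18] I5 reads
[19] I5 exec-done
[20] I5 writes R4
[21] I6 issues→IntU
[22] I6 reads
[23] I6 exec-done
[24] I6 writes R0
[25] I7 issues→IntU
[26] I7 reads
[27] I7 exec-done
[28] I7 writes R2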